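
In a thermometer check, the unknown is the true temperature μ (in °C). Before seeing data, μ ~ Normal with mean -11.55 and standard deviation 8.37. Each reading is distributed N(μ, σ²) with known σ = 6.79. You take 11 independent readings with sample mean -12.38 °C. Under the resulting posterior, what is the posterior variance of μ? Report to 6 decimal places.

3.954686

For Normal data with known variance σ², a Normal(μ₀, σ₀²) prior on μ is conjugate. Posterior precision = 1/σ₀² + n/σ²; posterior mean is the precision-weighted average of μ₀ and x̄.
σ₀² = 8.37² = 70.0569, σ² = 6.79² = 46.1041; σ² + n·σ₀² = 46.1041 + 11·70.0569 = 816.73.
Posterior precision = 1/σ₀² + n/σ² = 1/70.0569 + 11/46.1041 = (σ² + n·σ₀²)/(σ₀²σ²) = 816.73/(70.0569·46.1041); posterior variance σₙ² = σ₀²σ²/(σ² + n·σ₀²) = 70.0569·46.1041/816.73 = 3.954686.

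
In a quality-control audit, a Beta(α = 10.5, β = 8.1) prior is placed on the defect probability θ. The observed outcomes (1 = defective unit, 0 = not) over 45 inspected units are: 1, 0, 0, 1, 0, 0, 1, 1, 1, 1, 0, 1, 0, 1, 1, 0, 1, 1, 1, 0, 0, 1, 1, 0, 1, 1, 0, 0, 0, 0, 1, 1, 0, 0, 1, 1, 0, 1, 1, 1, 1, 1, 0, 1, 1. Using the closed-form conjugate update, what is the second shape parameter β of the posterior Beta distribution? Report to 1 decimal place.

26.1

The Beta prior is conjugate to a Binomial/Bernoulli likelihood; the update adds successes to α and failures to β.
Posterior: Beta(α+k, β+n−k) = Beta(10.5+27, 8.1+18) = Beta(37.5, 26.1).
Posterior β = 26.1.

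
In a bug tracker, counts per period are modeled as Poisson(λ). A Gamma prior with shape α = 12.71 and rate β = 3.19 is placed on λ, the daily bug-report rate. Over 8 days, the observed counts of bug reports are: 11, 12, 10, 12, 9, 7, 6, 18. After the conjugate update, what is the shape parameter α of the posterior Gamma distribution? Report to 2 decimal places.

97.71

With a Gamma(shape α, rate β) prior, the Poisson likelihood is conjugate: the posterior is Gamma(α + ΣXᵢ, β + n).
Sum of counts S = 85 over n = 8 days.
Posterior: Gamma(α+S, β+n) = Gamma(12.71+85, 3.19+8) = Gamma(97.71, 11.19).
Posterior α = 97.71.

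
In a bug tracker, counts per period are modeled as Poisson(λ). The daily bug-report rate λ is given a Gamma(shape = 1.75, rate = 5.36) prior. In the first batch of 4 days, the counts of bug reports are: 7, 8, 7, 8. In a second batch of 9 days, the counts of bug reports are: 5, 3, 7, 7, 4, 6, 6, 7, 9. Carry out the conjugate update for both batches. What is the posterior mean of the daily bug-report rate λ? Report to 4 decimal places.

4.6705

With a Gamma(shape α, rate β) prior, the Poisson likelihood is conjugate: the posterior is Gamma(α + ΣXᵢ, β + n).
Batch 1: sum of counts S = 30 over n = 4 days.
After batch 1: Gamma(α+S, β+n) = Gamma(1.75+30, 5.36+4) = Gamma(31.75, 9.36).
Batch 2: sum of counts S = 54 over n = 9 days.
After batch 2: Gamma(α+S, β+n) = Gamma(31.75+54, 9.36+9) = Gamma(85.75, 18.36).
Posterior mean = α/β = 85.75/18.36 = 4.6705.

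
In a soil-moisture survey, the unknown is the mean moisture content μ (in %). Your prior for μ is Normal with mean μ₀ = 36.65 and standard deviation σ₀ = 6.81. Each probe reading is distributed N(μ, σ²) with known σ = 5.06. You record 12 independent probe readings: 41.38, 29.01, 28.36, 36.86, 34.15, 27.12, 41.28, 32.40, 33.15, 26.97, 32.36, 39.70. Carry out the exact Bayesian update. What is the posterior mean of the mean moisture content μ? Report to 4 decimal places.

33.6975

For Normal data with known variance σ², a Normal(μ₀, σ₀²) prior on μ is conjugate. Posterior precision = 1/σ₀² + n/σ²; posterior mean is the precision-weighted average of μ₀ and x̄.
Σxᵢ = 41.38 + 29.01 + 28.36 + 36.86 + 34.15 + 27.12 + 41.28 + 32.40 + 33.15 + 26.97 + 32.36 + 39.70 = 402.74, so n·x̄ = 402.74.
σ₀² = 6.81² = 46.3761, σ² = 5.06² = 25.6036; σ² + n·σ₀² = 25.6036 + 12·46.3761 = 582.1168.
Posterior mean = (μ₀/σ₀² + n·x̄/σ²)/(1/σ₀² + n/σ²) = (σ²·μ₀ + σ₀²·n·x̄)/(σ² + n·σ₀²) = (25.6036·36.65 + 46.3761·402.74)/582.1168 = 19615.882454/582.1168 = 33.6975.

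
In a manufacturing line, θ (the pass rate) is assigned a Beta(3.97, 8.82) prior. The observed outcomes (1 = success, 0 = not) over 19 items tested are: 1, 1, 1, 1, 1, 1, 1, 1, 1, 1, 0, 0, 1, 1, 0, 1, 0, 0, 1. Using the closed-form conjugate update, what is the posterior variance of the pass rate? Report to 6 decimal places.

The Beta prior is conjugate to a Binomial/Bernoulli likelihood; the update adds successes to α and failures to β.
Posterior: Beta(α+k, β+n−k) = Beta(3.97+14, 8.82+5) = Beta(17.97, 13.82).
Var = αβ/((α+β)²(α+β+1)) = 17.97·13.82/(31.79²·32.79) = 0.007494.

0.007494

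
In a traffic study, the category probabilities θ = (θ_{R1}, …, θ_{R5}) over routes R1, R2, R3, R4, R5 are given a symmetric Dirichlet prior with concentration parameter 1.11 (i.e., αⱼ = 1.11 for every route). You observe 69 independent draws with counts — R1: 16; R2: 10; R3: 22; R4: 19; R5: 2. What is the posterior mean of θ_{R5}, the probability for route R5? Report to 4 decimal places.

The Dirichlet prior is conjugate to the Multinomial likelihood: each posterior αⱼ = prior αⱼ + observed count nⱼ.
Posterior concentration: (17.11, 11.11, 23.11, 20.11, 3.11), total = 74.55.
E[θ_{R5}|data] = α_{R5}/Σα = 3.11/74.55 = 0.0417.

0.0417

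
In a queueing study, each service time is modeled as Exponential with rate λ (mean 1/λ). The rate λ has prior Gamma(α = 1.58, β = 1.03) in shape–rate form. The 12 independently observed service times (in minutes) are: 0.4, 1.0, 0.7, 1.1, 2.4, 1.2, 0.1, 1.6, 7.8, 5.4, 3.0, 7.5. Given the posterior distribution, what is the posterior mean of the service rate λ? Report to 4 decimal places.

0.4087

With a Gamma(shape α, rate β) prior on the exponential rate λ, the posterior after n observations with total T = Σxᵢ is Gamma(α+n, β+T).
Sum of observations T = 32.2 minutes; n = 12.
Posterior: Gamma(1.58+12, 1.03+32.2) = Gamma(13.58, 33.23).
Posterior mean of λ = α/β = 13.58/33.23 = 0.4087.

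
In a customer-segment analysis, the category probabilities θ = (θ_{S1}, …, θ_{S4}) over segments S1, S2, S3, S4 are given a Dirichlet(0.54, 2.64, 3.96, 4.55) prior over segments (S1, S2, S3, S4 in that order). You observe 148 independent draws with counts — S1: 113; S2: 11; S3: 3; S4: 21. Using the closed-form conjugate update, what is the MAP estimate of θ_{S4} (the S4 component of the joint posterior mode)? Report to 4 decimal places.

The Dirichlet prior is conjugate to the Multinomial likelihood: each posterior αⱼ = prior αⱼ + observed count nⱼ.
Posterior concentration: (113.54, 13.64, 6.96, 25.55), total = 159.69.
Joint mode component: (α_{S4}−1)/(Σα−K) = 24.55/155.69 = 0.1577.

0.1577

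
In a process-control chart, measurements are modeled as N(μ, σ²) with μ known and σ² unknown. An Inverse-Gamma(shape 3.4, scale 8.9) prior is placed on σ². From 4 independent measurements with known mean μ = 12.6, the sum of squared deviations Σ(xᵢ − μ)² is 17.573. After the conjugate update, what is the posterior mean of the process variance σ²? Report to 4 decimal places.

4.0197

With known mean μ and an Inverse-Gamma(α, β) prior on σ², the Normal likelihood is conjugate: posterior is Inv-Gamma(α + n/2, β + Σ(xᵢ−μ)²/2).
Posterior: Inv-Gamma(3.4 + 4/2, 8.9 + 17.573/2) = Inv-Gamma(5.40, 17.6865).
E[σ²|data] = β/(α−1) = 17.6865/4.40 = 4.0197.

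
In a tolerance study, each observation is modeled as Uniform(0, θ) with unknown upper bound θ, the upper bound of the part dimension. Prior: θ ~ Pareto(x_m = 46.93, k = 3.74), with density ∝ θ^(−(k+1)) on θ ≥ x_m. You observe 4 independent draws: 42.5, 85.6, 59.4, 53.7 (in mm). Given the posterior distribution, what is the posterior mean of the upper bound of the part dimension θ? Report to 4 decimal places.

98.3003

A Pareto(scale x_m, shape k) prior on the upper bound θ of Uniform(0, θ) is conjugate: posterior is Pareto(max(x_m, max xᵢ), k + n).
Sample maximum = 85.6; prior scale x_m = 46.93 → posterior scale = max = 85.60.
Posterior shape = 3.74 + 4 = 7.74.
E[θ|data] = k·x_m/(k−1) = 7.74·85.60/6.74 = 98.3003.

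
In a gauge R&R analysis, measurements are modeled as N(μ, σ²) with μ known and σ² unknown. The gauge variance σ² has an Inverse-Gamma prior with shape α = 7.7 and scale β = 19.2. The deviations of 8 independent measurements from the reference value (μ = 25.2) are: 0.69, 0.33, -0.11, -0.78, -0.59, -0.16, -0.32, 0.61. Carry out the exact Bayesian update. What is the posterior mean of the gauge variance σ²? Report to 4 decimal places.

1.8904

With known mean μ and an Inverse-Gamma(α, β) prior on σ², the Normal likelihood is conjugate: posterior is Inv-Gamma(α + n/2, β + Σ(xᵢ−μ)²/2).
Σ(xᵢ−μ)² = (0.69)² + (0.33)² + (-0.11)² + (-0.78)² + (-0.59)² + (-0.16)² + (-0.32)² + (0.61)² = 2.0537.
Posterior: Inv-Gamma(7.7 + 8/2, 19.2 + 2.0537/2) = Inv-Gamma(11.70, 20.22685).
E[σ²|data] = β/(α−1) = 20.22685/10.70 = 1.8904.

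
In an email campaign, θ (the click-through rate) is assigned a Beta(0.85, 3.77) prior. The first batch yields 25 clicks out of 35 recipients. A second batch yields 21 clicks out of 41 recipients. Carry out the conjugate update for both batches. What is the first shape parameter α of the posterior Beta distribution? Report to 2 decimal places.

The Beta prior is conjugate to a Binomial/Bernoulli likelihood; the update adds successes to α and failures to β.
After batch 1: Beta(0.85+25, 3.77+10) = Beta(25.85, 13.77).
After batch 2: Beta(25.85+21, 13.77+20) = Beta(46.85, 33.77).
Posterior α = 46.85.

46.85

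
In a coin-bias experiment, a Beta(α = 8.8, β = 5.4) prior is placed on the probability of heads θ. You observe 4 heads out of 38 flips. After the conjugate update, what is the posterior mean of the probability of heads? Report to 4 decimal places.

0.2452

The Beta prior is conjugate to a Binomial/Bernoulli likelihood; the update adds successes to α and failures to β.
Posterior: Beta(α+k, β+n−k) = Beta(8.8+4, 5.4+34) = Beta(12.8, 39.4).
Posterior mean = α/(α+β) = 12.8/52.2 = 0.2452.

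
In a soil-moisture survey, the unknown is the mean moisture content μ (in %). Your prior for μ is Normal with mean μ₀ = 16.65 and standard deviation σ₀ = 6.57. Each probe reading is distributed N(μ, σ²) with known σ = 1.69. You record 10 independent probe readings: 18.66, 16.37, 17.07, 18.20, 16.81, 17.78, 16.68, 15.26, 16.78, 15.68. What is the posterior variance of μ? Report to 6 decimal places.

For Normal data with known variance σ², a Normal(μ₀, σ₀²) prior on μ is conjugate. Posterior precision = 1/σ₀² + n/σ²; posterior mean is the precision-weighted average of μ₀ and x̄.
σ₀² = 6.57² = 43.1649, σ² = 1.69² = 2.8561; σ² + n·σ₀² = 2.8561 + 10·43.1649 = 434.5051.
Posterior precision = 1/σ₀² + n/σ² = 1/43.1649 + 10/2.8561 = (σ² + n·σ₀²)/(σ₀²σ²) = 434.5051/(43.1649·2.8561); posterior variance σₙ² = σ₀²σ²/(σ² + n·σ₀²) = 43.1649·2.8561/434.5051 = 0.283733.

0.283733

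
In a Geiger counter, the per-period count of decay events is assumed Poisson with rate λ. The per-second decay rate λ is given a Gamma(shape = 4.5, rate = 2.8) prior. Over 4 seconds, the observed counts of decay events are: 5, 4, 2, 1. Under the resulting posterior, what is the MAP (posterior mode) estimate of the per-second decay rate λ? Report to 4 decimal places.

2.2794

With a Gamma(shape α, rate β) prior, the Poisson likelihood is conjugate: the posterior is Gamma(α + ΣXᵢ, β + n).
Sum of counts S = 12 over n = 4 seconds.
Posterior: Gamma(α+S, β+n) = Gamma(4.5+12, 2.8+4) = Gamma(16.5, 6.8).
Mode of Gamma(α,β) for α≥1 is (α−1)/β = 15.5/6.8 = 2.2794.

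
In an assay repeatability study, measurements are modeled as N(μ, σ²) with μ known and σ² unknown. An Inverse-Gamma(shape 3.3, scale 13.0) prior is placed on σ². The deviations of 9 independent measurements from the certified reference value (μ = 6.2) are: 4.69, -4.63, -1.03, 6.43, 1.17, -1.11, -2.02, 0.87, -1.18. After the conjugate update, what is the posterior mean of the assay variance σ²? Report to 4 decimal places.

With known mean μ and an Inverse-Gamma(α, β) prior on σ², the Normal likelihood is conjugate: posterior is Inv-Gamma(α + n/2, β + Σ(xᵢ−μ)²/2).
Σ(xᵢ−μ)² = (4.69)² + (-4.63)² + (-1.03)² + (6.43)² + (1.17)² + (-1.11)² + (-2.02)² + (0.87)² + (-1.18)² = 94.6695.
Posterior: Inv-Gamma(3.3 + 9/2, 13.0 + 94.6695/2) = Inv-Gamma(7.80, 60.33475).
E[σ²|data] = β/(α−1) = 60.33475/6.80 = 8.8728.

8.8728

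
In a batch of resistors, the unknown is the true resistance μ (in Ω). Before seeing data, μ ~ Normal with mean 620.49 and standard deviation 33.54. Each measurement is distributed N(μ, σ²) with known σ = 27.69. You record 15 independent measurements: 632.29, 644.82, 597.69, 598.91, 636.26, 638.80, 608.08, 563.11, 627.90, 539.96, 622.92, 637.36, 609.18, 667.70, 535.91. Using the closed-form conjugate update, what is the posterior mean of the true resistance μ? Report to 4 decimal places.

For Normal data with known variance σ², a Normal(μ₀, σ₀²) prior on μ is conjugate. Posterior precision = 1/σ₀² + n/σ²; posterior mean is the precision-weighted average of μ₀ and x̄.
Σxᵢ = 632.29 + 644.82 + 597.69 + 598.91 + 636.26 + 638.80 + 608.08 + 563.11 + 627.90 + 539.96 + 622.92 + 637.36 + 609.18 + 667.70 + 535.91 = 9160.89, so n·x̄ = 9160.89.
σ₀² = 33.54² = 1124.9316, σ² = 27.69² = 766.7361; σ² + n·σ₀² = 766.7361 + 15·1124.9316 = 17640.7101.
Posterior mean = (μ₀/σ₀² + n·x̄/σ²)/(1/σ₀² + n/σ²) = (σ²·μ₀ + σ₀²·n·x̄)/(σ² + n·σ₀²) = (766.7361·620.49 + 1124.9316·9160.89)/17640.7101 = 10781126.727813/17640.7101 = 611.1504.

611.1504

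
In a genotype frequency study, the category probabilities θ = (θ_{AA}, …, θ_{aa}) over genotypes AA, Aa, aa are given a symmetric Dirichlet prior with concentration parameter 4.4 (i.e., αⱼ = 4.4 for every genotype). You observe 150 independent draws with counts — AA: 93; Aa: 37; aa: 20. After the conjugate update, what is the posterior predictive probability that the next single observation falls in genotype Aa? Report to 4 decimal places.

0.2537

The Dirichlet prior is conjugate to the Multinomial likelihood: each posterior αⱼ = prior αⱼ + observed count nⱼ.
Posterior concentration: (97.4, 41.4, 24.4), total = 163.2.
P(next = Aa | data) = α_{Aa}/Σα = 0.2537.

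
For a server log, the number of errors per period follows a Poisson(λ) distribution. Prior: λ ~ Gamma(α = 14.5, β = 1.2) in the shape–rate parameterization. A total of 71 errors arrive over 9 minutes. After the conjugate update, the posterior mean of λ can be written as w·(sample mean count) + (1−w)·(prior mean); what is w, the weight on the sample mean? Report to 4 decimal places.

0.8824

With a Gamma(shape α, rate β) prior, the Poisson likelihood is conjugate: the posterior is Gamma(α + ΣXᵢ, β + n).
Posterior mean = (α₀+S)/(β₀+n) = [n/(β₀+n)]·(S/n) + [β₀/(β₀+n)]·(α₀/β₀), so only n and β₀ enter the weight.
Weight on data w = n/(β₀+n) = 9/(1.2+9) = 9/10.2 = 0.8824.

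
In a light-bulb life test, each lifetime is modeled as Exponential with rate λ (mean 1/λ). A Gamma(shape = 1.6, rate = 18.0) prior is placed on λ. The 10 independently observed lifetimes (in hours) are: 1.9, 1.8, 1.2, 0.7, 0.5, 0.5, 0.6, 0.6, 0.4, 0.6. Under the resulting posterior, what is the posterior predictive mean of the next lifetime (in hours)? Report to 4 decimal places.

With a Gamma(shape α, rate β) prior on the exponential rate λ, the posterior after n observations with total T = Σxᵢ is Gamma(α+n, β+T).
Sum of observations T = 8.8 hours; n = 10.
Posterior: Gamma(1.6+10, 18.0+8.8) = Gamma(11.6, 26.8).
The predictive distribution for the next observation is Lomax; its mean is β/(α−1) = 26.8/10.6 = 2.5283.

2.5283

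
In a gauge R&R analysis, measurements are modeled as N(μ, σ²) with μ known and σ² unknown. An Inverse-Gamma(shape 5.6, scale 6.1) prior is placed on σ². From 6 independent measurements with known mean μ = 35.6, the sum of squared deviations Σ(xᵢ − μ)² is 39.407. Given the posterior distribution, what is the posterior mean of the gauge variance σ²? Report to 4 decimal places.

With known mean μ and an Inverse-Gamma(α, β) prior on σ², the Normal likelihood is conjugate: posterior is Inv-Gamma(α + n/2, β + Σ(xᵢ−μ)²/2).
Posterior: Inv-Gamma(5.6 + 6/2, 6.1 + 39.407/2) = Inv-Gamma(8.60, 25.8035).
E[σ²|data] = β/(α−1) = 25.8035/7.60 = 3.3952.

3.3952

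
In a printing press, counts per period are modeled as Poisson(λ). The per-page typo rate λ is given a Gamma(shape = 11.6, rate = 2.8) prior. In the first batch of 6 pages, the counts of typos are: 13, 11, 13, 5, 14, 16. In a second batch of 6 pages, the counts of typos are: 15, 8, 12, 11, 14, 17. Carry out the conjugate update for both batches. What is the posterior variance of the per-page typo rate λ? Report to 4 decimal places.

0.7332

With a Gamma(shape α, rate β) prior, the Poisson likelihood is conjugate: the posterior is Gamma(α + ΣXᵢ, β + n).
Batch 1: sum of counts S = 72 over n = 6 pages.
After batch 1: Gamma(α+S, β+n) = Gamma(11.6+72, 2.8+6) = Gamma(83.6, 8.8).
Batch 2: sum of counts S = 77 over n = 6 pages.
After batch 2: Gamma(α+S, β+n) = Gamma(83.6+77, 8.8+6) = Gamma(160.6, 14.8).
Var = α/β² = 160.6/14.8² = 0.7332.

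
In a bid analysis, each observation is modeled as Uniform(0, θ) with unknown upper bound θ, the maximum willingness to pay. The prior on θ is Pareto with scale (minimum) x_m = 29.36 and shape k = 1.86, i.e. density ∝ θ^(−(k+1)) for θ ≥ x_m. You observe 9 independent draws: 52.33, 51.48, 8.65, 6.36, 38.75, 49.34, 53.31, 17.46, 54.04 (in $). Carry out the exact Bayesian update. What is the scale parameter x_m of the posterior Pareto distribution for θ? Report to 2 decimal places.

A Pareto(scale x_m, shape k) prior on the upper bound θ of Uniform(0, θ) is conjugate: posterior is Pareto(max(x_m, max xᵢ), k + n).
Sample maximum = 54.04; prior scale x_m = 29.36 → posterior scale = max = 54.04.
Posterior shape = 1.86 + 9 = 10.86.
Posterior scale x_m = 54.04.

54.04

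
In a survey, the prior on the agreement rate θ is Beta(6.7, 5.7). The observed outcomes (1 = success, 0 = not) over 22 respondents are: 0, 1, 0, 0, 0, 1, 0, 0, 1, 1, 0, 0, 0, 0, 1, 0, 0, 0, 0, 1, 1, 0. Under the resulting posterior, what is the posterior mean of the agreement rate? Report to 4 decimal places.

0.3983

The Beta prior is conjugate to a Binomial/Bernoulli likelihood; the update adds successes to α and failures to β.
Posterior: Beta(α+k, β+n−k) = Beta(6.7+7, 5.7+15) = Beta(13.7, 20.7).
Posterior mean = α/(α+β) = 13.7/34.4 = 0.3983.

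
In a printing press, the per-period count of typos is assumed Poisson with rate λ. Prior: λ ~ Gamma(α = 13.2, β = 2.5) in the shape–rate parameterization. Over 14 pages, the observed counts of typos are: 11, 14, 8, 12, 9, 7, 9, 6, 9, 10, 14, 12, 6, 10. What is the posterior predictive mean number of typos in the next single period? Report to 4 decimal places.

9.1030

With a Gamma(shape α, rate β) prior, the Poisson likelihood is conjugate: the posterior is Gamma(α + ΣXᵢ, β + n).
Sum of counts S = 137 over n = 14 pages.
Posterior: Gamma(α+S, β+n) = Gamma(13.2+137, 2.5+14) = Gamma(150.2, 16.5).
The predictive distribution for one future period is NegBinom with mean α/β = 9.1030.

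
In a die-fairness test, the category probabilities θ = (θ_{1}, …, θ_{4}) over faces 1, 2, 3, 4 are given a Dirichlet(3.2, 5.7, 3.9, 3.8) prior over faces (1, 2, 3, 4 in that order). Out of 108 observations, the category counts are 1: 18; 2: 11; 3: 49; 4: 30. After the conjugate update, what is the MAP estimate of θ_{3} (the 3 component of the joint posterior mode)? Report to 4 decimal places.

The Dirichlet prior is conjugate to the Multinomial likelihood: each posterior αⱼ = prior αⱼ + observed count nⱼ.
Posterior concentration: (21.2, 16.7, 52.9, 33.8), total = 124.6.
Joint mode component: (α_{3}−1)/(Σα−K) = 51.9/120.6 = 0.4303.

0.4303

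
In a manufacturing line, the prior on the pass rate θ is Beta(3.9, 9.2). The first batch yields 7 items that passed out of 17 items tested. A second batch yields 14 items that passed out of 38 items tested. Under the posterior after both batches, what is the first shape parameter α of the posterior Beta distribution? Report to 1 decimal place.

24.9

The Beta prior is conjugate to a Binomial/Bernoulli likelihood; the update adds successes to α and failures to β.
After batch 1: Beta(3.9+7, 9.2+10) = Beta(10.9, 19.2).
After batch 2: Beta(10.9+14, 19.2+24) = Beta(24.9, 43.2).
Posterior α = 24.9.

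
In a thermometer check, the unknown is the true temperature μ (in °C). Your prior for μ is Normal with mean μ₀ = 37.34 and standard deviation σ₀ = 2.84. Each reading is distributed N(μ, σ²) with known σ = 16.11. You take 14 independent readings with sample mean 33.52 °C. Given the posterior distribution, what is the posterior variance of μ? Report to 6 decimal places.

5.620296

For Normal data with known variance σ², a Normal(μ₀, σ₀²) prior on μ is conjugate. Posterior precision = 1/σ₀² + n/σ²; posterior mean is the precision-weighted average of μ₀ and x̄.
σ₀² = 2.84² = 8.0656, σ² = 16.11² = 259.5321; σ² + n·σ₀² = 259.5321 + 14·8.0656 = 372.4505.
Posterior precision = 1/σ₀² + n/σ² = 1/8.0656 + 14/259.5321 = (σ² + n·σ₀²)/(σ₀²σ²) = 372.4505/(8.0656·259.5321); posterior variance σₙ² = σ₀²σ²/(σ² + n·σ₀²) = 8.0656·259.5321/372.4505 = 5.620296.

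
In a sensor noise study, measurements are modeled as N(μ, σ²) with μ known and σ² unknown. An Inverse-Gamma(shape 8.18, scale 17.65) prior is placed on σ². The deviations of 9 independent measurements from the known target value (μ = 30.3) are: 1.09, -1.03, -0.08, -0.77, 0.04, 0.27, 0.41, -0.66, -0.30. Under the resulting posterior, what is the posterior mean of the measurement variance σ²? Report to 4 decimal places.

1.6659

With known mean μ and an Inverse-Gamma(α, β) prior on σ², the Normal likelihood is conjugate: posterior is Inv-Gamma(α + n/2, β + Σ(xᵢ−μ)²/2).
Σ(xᵢ−μ)² = (1.09)² + (-1.03)² + (-0.08)² + (-0.77)² + (0.04)² + (0.27)² + (0.41)² + (-0.66)² + (-0.30)² = 3.6165.
Posterior: Inv-Gamma(8.18 + 9/2, 17.65 + 3.6165/2) = Inv-Gamma(12.68, 19.45825).
E[σ²|data] = β/(α−1) = 19.45825/11.68 = 1.6659.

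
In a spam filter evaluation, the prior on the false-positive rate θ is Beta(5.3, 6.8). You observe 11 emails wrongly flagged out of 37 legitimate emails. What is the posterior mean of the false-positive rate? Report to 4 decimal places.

The Beta prior is conjugate to a Binomial/Bernoulli likelihood; the update adds successes to α and failures to β.
Posterior: Beta(α+k, β+n−k) = Beta(5.3+11, 6.8+26) = Beta(16.3, 32.8).
Posterior mean = α/(α+β) = 16.3/49.1 = 0.3320.

0.3320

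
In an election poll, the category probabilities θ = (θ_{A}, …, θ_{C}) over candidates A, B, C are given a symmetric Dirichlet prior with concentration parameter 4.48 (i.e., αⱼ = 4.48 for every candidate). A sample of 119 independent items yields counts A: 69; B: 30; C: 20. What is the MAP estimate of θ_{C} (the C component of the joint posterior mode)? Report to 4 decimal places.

0.1814

The Dirichlet prior is conjugate to the Multinomial likelihood: each posterior αⱼ = prior αⱼ + observed count nⱼ.
Posterior concentration: (73.48, 34.48, 24.48), total = 132.44.
Joint mode component: (α_{C}−1)/(Σα−K) = 23.48/129.44 = 0.1814.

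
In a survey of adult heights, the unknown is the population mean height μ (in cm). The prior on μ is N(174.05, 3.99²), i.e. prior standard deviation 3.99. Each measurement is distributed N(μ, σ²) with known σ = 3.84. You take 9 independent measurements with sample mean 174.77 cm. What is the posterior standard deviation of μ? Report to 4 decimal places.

For Normal data with known variance σ², a Normal(μ₀, σ₀²) prior on μ is conjugate. Posterior precision = 1/σ₀² + n/σ²; posterior mean is the precision-weighted average of μ₀ and x̄.
σ₀² = 3.99² = 15.9201, σ² = 3.84² = 14.7456; σ² + n·σ₀² = 14.7456 + 9·15.9201 = 158.0265.
Posterior precision = 1/σ₀² + n/σ² = 1/15.9201 + 9/14.7456 = (σ² + n·σ₀²)/(σ₀²σ²) = 158.0265/(15.9201·14.7456); posterior variance σₙ² = σ₀²σ²/(σ² + n·σ₀²) = 15.9201·14.7456/158.0265 = 1.485519.
Posterior SD = √σₙ² = √(15.9201·14.7456/158.0265) = 1.2188.

1.2188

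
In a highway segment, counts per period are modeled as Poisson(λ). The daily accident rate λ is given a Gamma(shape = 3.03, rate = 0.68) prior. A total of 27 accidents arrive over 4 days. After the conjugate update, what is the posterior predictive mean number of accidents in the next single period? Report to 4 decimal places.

With a Gamma(shape α, rate β) prior, the Poisson likelihood is conjugate: the posterior is Gamma(α + ΣXᵢ, β + n).
Posterior: Gamma(α+S, β+n) = Gamma(3.03+27, 0.68+4) = Gamma(30.03, 4.68).
The predictive distribution for one future period is NegBinom with mean α/β = 6.4167.

6.4167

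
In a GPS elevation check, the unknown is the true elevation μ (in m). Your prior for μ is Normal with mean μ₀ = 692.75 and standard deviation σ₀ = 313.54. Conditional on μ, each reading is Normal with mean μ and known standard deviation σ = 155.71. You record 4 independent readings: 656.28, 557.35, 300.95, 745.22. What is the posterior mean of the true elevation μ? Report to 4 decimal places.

For Normal data with known variance σ², a Normal(μ₀, σ₀²) prior on μ is conjugate. Posterior precision = 1/σ₀² + n/σ²; posterior mean is the precision-weighted average of μ₀ and x̄.
Σxᵢ = 656.28 + 557.35 + 300.95 + 745.22 = 2259.8, so n·x̄ = 2259.8.
σ₀² = 313.54² = 98307.3316, σ² = 155.71² = 24245.6041; σ² + n·σ₀² = 24245.6041 + 4·98307.3316 = 417474.9305.
Posterior mean = (μ₀/σ₀² + n·x̄/σ²)/(1/σ₀² + n/σ²) = (σ²·μ₀ + σ₀²·n·x̄)/(σ² + n·σ₀²) = (24245.6041·692.75 + 98307.3316·2259.8)/417474.9305 = 238951050.189955/417474.9305 = 572.3722.

572.3722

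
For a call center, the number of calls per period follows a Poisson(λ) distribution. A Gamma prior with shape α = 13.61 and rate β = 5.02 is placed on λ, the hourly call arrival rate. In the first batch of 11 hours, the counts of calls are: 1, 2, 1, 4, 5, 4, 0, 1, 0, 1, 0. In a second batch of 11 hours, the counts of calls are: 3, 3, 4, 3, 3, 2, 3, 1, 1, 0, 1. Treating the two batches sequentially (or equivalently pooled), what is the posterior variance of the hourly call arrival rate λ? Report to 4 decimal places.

0.0775

With a Gamma(shape α, rate β) prior, the Poisson likelihood is conjugate: the posterior is Gamma(α + ΣXᵢ, β + n).
Batch 1: sum of counts S = 19 over n = 11 hours.
After batch 1: Gamma(α+S, β+n) = Gamma(13.61+19, 5.02+11) = Gamma(32.61, 16.02).
Batch 2: sum of counts S = 24 over n = 11 hours.
After batch 2: Gamma(α+S, β+n) = Gamma(32.61+24, 16.02+11) = Gamma(56.61, 27.02).
Var = α/β² = 56.61/27.02² = 0.0775.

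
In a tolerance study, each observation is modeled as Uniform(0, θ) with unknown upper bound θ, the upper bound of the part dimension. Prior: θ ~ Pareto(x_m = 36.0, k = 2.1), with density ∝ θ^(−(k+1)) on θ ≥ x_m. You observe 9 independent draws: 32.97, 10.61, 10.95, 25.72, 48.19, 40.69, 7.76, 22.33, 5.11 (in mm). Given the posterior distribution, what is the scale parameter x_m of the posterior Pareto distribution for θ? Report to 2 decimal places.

48.19

A Pareto(scale x_m, shape k) prior on the upper bound θ of Uniform(0, θ) is conjugate: posterior is Pareto(max(x_m, max xᵢ), k + n).
Sample maximum = 48.19; prior scale x_m = 36.0 → posterior scale = max = 48.19.
Posterior shape = 2.1 + 9 = 11.1.
Posterior scale x_m = 48.19.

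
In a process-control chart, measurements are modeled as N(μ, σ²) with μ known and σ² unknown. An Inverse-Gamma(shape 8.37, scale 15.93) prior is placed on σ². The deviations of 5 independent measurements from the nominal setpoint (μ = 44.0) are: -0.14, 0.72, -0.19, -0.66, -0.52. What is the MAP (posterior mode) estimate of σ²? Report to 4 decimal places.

With known mean μ and an Inverse-Gamma(α, β) prior on σ², the Normal likelihood is conjugate: posterior is Inv-Gamma(α + n/2, β + Σ(xᵢ−μ)²/2).
Σ(xᵢ−μ)² = (-0.14)² + (0.72)² + (-0.19)² + (-0.66)² + (-0.52)² = 1.2801.
Posterior: Inv-Gamma(8.37 + 5/2, 15.93 + 1.2801/2) = Inv-Gamma(10.87, 16.57005).
Mode = β/(α+1) = 16.57005/11.87 = 1.3960.

1.3960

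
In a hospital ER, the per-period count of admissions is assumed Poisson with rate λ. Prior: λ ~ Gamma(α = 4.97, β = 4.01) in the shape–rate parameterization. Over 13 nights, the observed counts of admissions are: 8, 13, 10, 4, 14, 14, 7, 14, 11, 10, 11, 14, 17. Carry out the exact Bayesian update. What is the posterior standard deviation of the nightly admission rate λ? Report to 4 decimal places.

0.7247

With a Gamma(shape α, rate β) prior, the Poisson likelihood is conjugate: the posterior is Gamma(α + ΣXᵢ, β + n).
Sum of counts S = 147 over n = 13 nights.
Posterior: Gamma(α+S, β+n) = Gamma(4.97+147, 4.01+13) = Gamma(151.97, 17.01).
SD = √α/β = √151.97/17.01 = 0.7247.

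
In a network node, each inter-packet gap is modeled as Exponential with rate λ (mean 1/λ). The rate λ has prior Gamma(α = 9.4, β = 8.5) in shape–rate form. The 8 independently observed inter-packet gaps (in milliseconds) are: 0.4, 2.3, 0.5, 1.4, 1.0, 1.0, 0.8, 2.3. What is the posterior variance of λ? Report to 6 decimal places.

0.052530

With a Gamma(shape α, rate β) prior on the exponential rate λ, the posterior after n observations with total T = Σxᵢ is Gamma(α+n, β+T).
Sum of observations T = 9.7 milliseconds; n = 8.
Posterior: Gamma(9.4+8, 8.5+9.7) = Gamma(17.4, 18.2).
Var = α/β² = 0.052530.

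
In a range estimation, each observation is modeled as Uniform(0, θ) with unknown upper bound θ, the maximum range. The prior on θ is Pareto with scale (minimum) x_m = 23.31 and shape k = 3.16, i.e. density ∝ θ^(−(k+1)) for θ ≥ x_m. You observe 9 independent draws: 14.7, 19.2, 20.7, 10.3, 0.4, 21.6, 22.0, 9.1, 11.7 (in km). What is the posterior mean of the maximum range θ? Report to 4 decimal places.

A Pareto(scale x_m, shape k) prior on the upper bound θ of Uniform(0, θ) is conjugate: posterior is Pareto(max(x_m, max xᵢ), k + n).
Sample maximum = 22.0; prior scale x_m = 23.31 → posterior scale = max = 23.31.
Posterior shape = 3.16 + 9 = 12.16.
E[θ|data] = k·x_m/(k−1) = 12.16·23.31/11.16 = 25.3987.

25.3987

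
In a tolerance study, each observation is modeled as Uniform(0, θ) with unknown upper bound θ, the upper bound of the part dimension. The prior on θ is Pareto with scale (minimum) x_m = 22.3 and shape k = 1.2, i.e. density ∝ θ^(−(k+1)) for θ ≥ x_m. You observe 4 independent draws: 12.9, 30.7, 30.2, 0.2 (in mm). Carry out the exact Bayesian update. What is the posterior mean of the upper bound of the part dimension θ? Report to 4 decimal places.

A Pareto(scale x_m, shape k) prior on the upper bound θ of Uniform(0, θ) is conjugate: posterior is Pareto(max(x_m, max xᵢ), k + n).
Sample maximum = 30.7; prior scale x_m = 22.3 → posterior scale = max = 30.7.
Posterior shape = 1.2 + 4 = 5.2.
E[θ|data] = k·x_m/(k−1) = 5.2·30.7/4.2 = 38.0095.

38.0095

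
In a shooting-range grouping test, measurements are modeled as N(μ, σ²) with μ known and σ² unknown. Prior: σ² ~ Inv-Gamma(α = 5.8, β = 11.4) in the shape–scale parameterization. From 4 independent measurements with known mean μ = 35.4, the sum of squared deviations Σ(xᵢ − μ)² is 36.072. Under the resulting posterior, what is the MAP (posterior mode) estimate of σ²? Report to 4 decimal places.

3.3450

With known mean μ and an Inverse-Gamma(α, β) prior on σ², the Normal likelihood is conjugate: posterior is Inv-Gamma(α + n/2, β + Σ(xᵢ−μ)²/2).
Posterior: Inv-Gamma(5.8 + 4/2, 11.4 + 36.072/2) = Inv-Gamma(7.80, 29.4360).
Mode = β/(α+1) = 29.4360/8.80 = 3.3450.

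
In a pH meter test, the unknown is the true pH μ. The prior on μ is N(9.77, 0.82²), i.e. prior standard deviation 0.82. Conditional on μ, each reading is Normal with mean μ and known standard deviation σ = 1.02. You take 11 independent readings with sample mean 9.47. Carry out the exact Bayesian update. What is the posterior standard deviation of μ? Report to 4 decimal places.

0.2880

For Normal data with known variance σ², a Normal(μ₀, σ₀²) prior on μ is conjugate. Posterior precision = 1/σ₀² + n/σ²; posterior mean is the precision-weighted average of μ₀ and x̄.
σ₀² = 0.82² = 0.6724, σ² = 1.02² = 1.0404; σ² + n·σ₀² = 1.0404 + 11·0.6724 = 8.4368.
Posterior precision = 1/σ₀² + n/σ² = 1/0.6724 + 11/1.0404 = (σ² + n·σ₀²)/(σ₀²σ²) = 8.4368/(0.6724·1.0404); posterior variance σₙ² = σ₀²σ²/(σ² + n·σ₀²) = 0.6724·1.0404/8.4368 = 0.082918.
Posterior SD = √σₙ² = √(0.6724·1.0404/8.4368) = 0.2880.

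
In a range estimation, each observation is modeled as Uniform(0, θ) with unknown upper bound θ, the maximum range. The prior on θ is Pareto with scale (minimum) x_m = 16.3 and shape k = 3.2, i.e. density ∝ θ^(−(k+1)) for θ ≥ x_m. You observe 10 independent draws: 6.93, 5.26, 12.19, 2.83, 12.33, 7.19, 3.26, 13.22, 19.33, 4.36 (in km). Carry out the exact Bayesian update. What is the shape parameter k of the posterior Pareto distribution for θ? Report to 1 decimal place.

A Pareto(scale x_m, shape k) prior on the upper bound θ of Uniform(0, θ) is conjugate: posterior is Pareto(max(x_m, max xᵢ), k + n).
Sample maximum = 19.33; prior scale x_m = 16.3 → posterior scale = max = 19.33.
Posterior shape = 3.2 + 10 = 13.2.
Posterior shape k = 13.2.

13.2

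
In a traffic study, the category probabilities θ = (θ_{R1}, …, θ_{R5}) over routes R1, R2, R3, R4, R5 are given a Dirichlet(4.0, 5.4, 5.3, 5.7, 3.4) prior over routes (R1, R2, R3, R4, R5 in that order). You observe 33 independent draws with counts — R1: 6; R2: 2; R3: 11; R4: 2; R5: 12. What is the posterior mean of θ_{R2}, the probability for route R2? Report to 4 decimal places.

The Dirichlet prior is conjugate to the Multinomial likelihood: each posterior αⱼ = prior αⱼ + observed count nⱼ.
Posterior concentration: (10.0, 7.4, 16.3, 7.7, 15.4), total = 56.8.
E[θ_{R2}|data] = α_{R2}/Σα = 7.4/56.8 = 0.1303.

0.1303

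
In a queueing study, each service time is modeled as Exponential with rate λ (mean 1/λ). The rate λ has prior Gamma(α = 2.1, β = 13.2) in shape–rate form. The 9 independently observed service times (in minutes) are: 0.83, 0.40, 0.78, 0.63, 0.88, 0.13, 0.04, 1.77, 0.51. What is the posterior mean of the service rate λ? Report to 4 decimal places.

0.5790

With a Gamma(shape α, rate β) prior on the exponential rate λ, the posterior after n observations with total T = Σxᵢ is Gamma(α+n, β+T).
Sum of observations T = 5.97 minutes; n = 9.
Posterior: Gamma(2.1+9, 13.2+5.97) = Gamma(11.1, 19.17).
Posterior mean of λ = α/β = 11.1/19.17 = 0.5790.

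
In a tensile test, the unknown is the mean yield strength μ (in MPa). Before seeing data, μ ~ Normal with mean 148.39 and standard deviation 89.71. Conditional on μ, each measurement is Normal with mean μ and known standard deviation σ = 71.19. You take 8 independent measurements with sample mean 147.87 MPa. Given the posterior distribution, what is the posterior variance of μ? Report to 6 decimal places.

For Normal data with known variance σ², a Normal(μ₀, σ₀²) prior on μ is conjugate. Posterior precision = 1/σ₀² + n/σ²; posterior mean is the precision-weighted average of μ₀ and x̄.
σ₀² = 89.71² = 8047.8841, σ² = 71.19² = 5068.0161; σ² + n·σ₀² = 5068.0161 + 8·8047.8841 = 69451.0889.
Posterior precision = 1/σ₀² + n/σ² = 1/8047.8841 + 8/5068.0161 = (σ² + n·σ₀²)/(σ₀²σ²) = 69451.0889/(8047.8841·5068.0161); posterior variance σₙ² = σ₀²σ²/(σ² + n·σ₀²) = 8047.8841·5068.0161/69451.0889 = 587.273819.

587.273819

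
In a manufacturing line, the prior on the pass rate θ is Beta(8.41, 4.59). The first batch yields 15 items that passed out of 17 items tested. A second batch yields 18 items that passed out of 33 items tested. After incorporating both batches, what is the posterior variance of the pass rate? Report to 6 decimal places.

0.003520

The Beta prior is conjugate to a Binomial/Bernoulli likelihood; the update adds successes to α and failures to β.
After batch 1: Beta(8.41+15, 4.59+2) = Beta(23.41, 6.59).
After batch 2: Beta(23.41+18, 6.59+15) = Beta(41.41, 21.59).
Var = αβ/((α+β)²(α+β+1)) = 41.41·21.59/(63.00²·64.00) = 0.003520.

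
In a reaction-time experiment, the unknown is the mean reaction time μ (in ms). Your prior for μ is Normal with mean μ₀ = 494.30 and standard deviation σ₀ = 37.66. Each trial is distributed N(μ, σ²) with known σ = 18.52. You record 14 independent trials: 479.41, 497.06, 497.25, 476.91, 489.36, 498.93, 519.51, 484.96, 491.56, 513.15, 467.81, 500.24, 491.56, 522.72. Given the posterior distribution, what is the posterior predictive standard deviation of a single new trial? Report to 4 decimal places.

19.1592

For Normal data with known variance σ², a Normal(μ₀, σ₀²) prior on μ is conjugate. Posterior precision = 1/σ₀² + n/σ²; posterior mean is the precision-weighted average of μ₀ and x̄.
σ₀² = 37.66² = 1418.2756, σ² = 18.52² = 342.9904; σ² + n·σ₀² = 342.9904 + 14·1418.2756 = 20198.8488.
Posterior precision = 1/σ₀² + n/σ² = 1/1418.2756 + 14/342.9904 = (σ² + n·σ₀²)/(σ₀²σ²) = 20198.8488/(1418.2756·342.9904); posterior variance σₙ² = σ₀²σ²/(σ² + n·σ₀²) = 1418.2756·342.9904/20198.8488 = 24.083299.
Predictive variance for one new observation = σₙ² + σ² = 1418.2756·342.9904/20198.8488 + 342.9904 = σ²·(σ₀² + 20198.8488)/20198.8488 = 342.9904·21617.1244/20198.8488 = 367.073699; SD = √(342.9904·21617.1244/20198.8488) = 19.1592.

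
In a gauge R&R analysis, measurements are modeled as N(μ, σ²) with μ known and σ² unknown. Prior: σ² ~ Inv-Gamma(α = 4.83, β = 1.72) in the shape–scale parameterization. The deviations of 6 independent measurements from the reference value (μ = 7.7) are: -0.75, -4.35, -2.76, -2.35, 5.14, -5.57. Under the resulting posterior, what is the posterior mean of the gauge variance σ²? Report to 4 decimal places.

6.8455

With known mean μ and an Inverse-Gamma(α, β) prior on σ², the Normal likelihood is conjugate: posterior is Inv-Gamma(α + n/2, β + Σ(xᵢ−μ)²/2).
Σ(xᵢ−μ)² = (-0.75)² + (-4.35)² + (-2.76)² + (-2.35)² + (5.14)² + (-5.57)² = 90.0696.
Posterior: Inv-Gamma(4.83 + 6/2, 1.72 + 90.0696/2) = Inv-Gamma(7.83, 46.75480).
E[σ²|data] = β/(α−1) = 46.75480/6.83 = 6.8455.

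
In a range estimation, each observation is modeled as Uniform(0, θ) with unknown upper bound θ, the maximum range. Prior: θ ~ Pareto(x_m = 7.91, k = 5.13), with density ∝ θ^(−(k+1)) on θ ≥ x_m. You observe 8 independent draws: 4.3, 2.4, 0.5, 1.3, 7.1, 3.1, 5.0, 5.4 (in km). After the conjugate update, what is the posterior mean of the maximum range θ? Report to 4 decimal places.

A Pareto(scale x_m, shape k) prior on the upper bound θ of Uniform(0, θ) is conjugate: posterior is Pareto(max(x_m, max xᵢ), k + n).
Sample maximum = 7.1; prior scale x_m = 7.91 → posterior scale = max = 7.91.
Posterior shape = 5.13 + 8 = 13.13.
E[θ|data] = k·x_m/(k−1) = 13.13·7.91/12.13 = 8.5621.

8.5621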